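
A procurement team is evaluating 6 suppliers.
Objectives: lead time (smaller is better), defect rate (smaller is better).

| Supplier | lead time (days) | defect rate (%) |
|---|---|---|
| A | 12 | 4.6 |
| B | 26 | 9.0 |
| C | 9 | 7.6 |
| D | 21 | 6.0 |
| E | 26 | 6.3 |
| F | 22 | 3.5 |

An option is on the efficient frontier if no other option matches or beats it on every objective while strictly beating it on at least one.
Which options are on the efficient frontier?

A, C, F

A: not dominated.
B: dominated by A (lead time 12≤26, defect rate 4.6≤9.0).
C: not dominated (best lead time).
D: dominated by A (lead time 12≤21, defect rate 4.6≤6.0).
E: dominated by A (lead time 12≤26, defect rate 4.6≤6.3).
F: not dominated (best defect rate).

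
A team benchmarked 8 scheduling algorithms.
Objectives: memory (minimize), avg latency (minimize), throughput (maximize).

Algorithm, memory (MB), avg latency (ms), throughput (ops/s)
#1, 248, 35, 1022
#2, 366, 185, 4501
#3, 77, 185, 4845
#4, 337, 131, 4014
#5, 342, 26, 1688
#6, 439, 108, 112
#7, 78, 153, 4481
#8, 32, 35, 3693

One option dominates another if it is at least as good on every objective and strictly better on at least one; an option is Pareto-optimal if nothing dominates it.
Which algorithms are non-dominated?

#1: dominated by #8 (memory 32≤248, avg latency 35≤35, throughput 3693≥1022).
#2: dominated by #3 (memory 77≤366, avg latency 185≤185, throughput 4845≥4501).
#3: not dominated (best throughput).
#4: not dominated.
#5: not dominated (best avg latency).
#6: dominated by #1 (memory 248≤439, avg latency 35≤108, throughput 1022≥112).
#7: not dominated.
#8: not dominated (best memory).

#3, #4, #5, #7, #8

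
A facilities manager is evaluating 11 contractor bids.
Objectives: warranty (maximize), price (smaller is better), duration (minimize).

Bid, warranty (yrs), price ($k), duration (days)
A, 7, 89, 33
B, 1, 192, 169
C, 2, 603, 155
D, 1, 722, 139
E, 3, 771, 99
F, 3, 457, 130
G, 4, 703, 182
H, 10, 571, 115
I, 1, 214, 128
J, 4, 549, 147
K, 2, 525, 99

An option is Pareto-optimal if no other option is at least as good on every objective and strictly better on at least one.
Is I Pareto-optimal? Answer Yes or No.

A vs I: warranty 7≥1, price 89≤214, duration 33≤128 — A is at least as good on every objective and strictly better on at least one, so A dominates I.

No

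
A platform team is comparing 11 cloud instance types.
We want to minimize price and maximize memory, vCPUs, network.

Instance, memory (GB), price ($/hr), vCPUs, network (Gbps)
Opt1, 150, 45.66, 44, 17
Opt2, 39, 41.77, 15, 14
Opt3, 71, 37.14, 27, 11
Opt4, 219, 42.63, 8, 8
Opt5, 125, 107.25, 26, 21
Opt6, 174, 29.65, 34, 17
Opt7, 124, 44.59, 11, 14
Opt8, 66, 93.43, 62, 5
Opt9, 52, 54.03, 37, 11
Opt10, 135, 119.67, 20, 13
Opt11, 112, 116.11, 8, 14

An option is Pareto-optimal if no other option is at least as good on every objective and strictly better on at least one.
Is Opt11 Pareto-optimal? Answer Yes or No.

Opt1 vs Opt11: memory 150≥112, price 45.66≤116.11, vCPUs 44≥8, network 17≥14 — Opt1 is at least as good on every objective and strictly better on at least one, so Opt1 dominates Opt11.

No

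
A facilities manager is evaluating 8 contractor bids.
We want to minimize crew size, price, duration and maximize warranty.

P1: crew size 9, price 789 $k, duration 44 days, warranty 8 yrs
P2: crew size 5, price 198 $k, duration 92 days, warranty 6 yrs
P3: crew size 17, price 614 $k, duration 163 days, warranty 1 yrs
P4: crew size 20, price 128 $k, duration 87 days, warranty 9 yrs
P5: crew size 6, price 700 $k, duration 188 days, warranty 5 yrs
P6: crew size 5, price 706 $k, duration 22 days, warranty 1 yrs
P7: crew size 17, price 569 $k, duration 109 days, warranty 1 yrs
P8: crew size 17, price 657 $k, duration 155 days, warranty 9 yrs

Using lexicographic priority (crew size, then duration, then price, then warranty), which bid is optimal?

P6

First minimize crew size: best is 5, kept {P2, P6}.
Then minimize duration: best is 22, kept {P6}.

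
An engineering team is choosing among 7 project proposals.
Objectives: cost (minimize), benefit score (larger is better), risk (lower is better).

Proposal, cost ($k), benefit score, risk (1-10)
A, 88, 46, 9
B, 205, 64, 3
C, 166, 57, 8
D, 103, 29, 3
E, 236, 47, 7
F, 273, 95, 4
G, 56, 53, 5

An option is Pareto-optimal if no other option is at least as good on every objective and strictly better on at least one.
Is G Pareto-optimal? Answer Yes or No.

A: worse on cost (88 vs 56).
B: worse on cost (205 vs 56).
C: worse on cost (166 vs 56).
D: worse on cost (103 vs 56).
E: worse on cost (236 vs 56).
F: worse on cost (273 vs 56).
No option is at least as good as G on every objective and strictly better on one.

Yes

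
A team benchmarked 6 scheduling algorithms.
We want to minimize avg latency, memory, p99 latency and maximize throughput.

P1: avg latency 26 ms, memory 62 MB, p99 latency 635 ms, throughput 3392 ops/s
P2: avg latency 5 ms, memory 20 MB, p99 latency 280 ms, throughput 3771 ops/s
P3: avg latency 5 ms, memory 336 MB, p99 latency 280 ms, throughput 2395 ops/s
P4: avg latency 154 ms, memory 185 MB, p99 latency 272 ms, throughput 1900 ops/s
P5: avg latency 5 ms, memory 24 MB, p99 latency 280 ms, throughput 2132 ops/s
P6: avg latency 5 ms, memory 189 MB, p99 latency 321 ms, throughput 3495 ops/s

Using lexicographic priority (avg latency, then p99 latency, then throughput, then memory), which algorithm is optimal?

P2

First minimize avg latency: best is 5, kept {P2, P3, P5, P6}.
Then minimize p99 latency: best is 280, kept {P2, P3, P5}.
Then maximize throughput: best is 3771, kept {P2}.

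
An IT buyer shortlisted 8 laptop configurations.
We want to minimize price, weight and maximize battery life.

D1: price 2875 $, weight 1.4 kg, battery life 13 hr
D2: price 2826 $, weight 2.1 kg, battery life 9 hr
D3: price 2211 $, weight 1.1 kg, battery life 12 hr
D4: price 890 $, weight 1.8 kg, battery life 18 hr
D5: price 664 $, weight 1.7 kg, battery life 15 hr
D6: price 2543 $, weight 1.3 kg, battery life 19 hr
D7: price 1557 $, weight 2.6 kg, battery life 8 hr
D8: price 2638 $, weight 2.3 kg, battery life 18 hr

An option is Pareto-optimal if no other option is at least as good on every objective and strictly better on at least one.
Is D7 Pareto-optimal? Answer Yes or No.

D4 vs D7: price 890≤1557, weight 1.8≤2.6, battery life 18≥8 — D4 is at least as good on every objective and strictly better on at least one, so D4 dominates D7.

No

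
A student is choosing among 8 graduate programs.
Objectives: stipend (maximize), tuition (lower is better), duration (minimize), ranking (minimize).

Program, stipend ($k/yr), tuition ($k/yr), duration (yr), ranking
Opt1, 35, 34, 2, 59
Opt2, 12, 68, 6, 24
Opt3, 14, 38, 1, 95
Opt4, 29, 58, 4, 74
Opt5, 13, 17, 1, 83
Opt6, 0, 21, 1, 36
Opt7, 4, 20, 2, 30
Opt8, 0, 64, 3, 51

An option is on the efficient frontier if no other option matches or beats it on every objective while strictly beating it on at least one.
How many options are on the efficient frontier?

Opt1: not dominated (best stipend).
Opt2: not dominated (best ranking).
Opt3: not dominated.
Opt4: dominated by Opt1 (stipend 35≥29, tuition 34≤58, duration 2≤4, ranking 59≤74).
Opt5: not dominated (best tuition).
Opt6: not dominated.
Opt7: not dominated.
Opt8: dominated by Opt6 (stipend 0≥0, tuition 21≤64, duration 1≤3, ranking 36≤51).
Pareto-optimal: Opt1, Opt2, Opt3, Opt5, Opt6, Opt7 → 6.

6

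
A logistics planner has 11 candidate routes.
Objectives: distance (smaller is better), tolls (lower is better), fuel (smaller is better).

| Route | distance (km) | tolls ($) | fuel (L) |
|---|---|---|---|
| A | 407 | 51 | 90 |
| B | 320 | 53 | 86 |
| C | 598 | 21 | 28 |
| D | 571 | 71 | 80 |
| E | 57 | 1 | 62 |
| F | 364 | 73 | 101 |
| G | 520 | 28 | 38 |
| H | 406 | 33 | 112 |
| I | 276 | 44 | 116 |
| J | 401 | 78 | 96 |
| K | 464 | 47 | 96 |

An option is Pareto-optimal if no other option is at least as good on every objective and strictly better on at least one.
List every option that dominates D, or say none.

E, G

E: distance 57≤571, tolls 1≤71, fuel 62≤80 — dominates D.
G: distance 520≤571, tolls 28≤71, fuel 38≤80 — dominates D.
Others (A, B, C, F, H, I, J, K) are each worse than D on at least one objective.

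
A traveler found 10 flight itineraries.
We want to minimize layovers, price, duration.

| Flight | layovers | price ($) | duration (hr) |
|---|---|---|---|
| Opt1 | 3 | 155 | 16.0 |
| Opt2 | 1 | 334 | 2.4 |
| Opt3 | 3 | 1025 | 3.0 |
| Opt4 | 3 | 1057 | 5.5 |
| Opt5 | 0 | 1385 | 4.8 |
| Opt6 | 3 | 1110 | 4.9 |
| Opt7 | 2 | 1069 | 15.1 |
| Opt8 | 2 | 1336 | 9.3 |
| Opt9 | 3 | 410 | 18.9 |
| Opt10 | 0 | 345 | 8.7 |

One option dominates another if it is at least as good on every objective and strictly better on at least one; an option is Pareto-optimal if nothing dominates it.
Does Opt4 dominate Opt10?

No

Opt4 vs Opt10: Opt4 is worse on layovers (3 vs 0), so it does not dominate Opt10.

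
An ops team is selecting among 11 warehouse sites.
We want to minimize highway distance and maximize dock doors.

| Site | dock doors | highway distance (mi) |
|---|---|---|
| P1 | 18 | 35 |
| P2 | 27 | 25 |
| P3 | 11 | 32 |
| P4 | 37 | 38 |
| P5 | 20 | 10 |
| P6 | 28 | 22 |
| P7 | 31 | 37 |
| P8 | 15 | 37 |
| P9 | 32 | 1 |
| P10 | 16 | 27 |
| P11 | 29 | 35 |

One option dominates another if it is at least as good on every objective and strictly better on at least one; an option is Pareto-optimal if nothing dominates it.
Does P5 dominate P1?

P5 vs P1: dock doors 20≥18, highway distance 10≤35 — P5 is at least as good on every objective with at least one strict improvement.

Yes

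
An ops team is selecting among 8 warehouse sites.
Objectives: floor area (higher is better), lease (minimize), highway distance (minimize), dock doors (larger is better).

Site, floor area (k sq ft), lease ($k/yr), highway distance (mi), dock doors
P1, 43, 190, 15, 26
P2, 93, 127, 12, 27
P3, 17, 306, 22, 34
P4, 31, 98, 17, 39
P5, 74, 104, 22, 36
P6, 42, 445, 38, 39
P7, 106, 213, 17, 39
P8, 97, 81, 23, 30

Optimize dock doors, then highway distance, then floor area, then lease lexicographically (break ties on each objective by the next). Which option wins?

P7

First maximize dock doors: best is 39, kept {P4, P6, P7}.
Then minimize highway distance: best is 17, kept {P4, P7}.
Then maximize floor area: best is 106, kept {P7}.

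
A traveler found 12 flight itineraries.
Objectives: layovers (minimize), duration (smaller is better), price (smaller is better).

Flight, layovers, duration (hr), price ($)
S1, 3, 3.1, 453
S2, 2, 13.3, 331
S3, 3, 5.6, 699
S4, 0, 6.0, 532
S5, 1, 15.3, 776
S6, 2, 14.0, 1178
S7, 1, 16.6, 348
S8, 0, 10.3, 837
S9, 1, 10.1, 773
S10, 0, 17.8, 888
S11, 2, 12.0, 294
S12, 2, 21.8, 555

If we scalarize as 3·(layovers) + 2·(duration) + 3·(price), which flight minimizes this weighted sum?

S11

S1: 3·3 + 2·3.1 + 3·453 = 1374.2
S2: 3·2 + 2·13.3 + 3·331 = 1025.6
S3: 3·3 + 2·5.6 + 3·699 = 2117.2
S4: 3·0 + 2·6.0 + 3·532 = 1608.0
S5: 3·1 + 2·15.3 + 3·776 = 2361.6
S6: 3·2 + 2·14.0 + 3·1178 = 3568.0
S7: 3·1 + 2·16.6 + 3·348 = 1080.2
S8: 3·0 + 2·10.3 + 3·837 = 2531.6
S9: 3·1 + 2·10.1 + 3·773 = 2342.2
S10: 3·0 + 2·17.8 + 3·888 = 2699.6
S11: 3·2 + 2·12.0 + 3·294 = 912.0
S12: 3·2 + 2·21.8 + 3·555 = 1714.6
Lowest: S11 at 912.0.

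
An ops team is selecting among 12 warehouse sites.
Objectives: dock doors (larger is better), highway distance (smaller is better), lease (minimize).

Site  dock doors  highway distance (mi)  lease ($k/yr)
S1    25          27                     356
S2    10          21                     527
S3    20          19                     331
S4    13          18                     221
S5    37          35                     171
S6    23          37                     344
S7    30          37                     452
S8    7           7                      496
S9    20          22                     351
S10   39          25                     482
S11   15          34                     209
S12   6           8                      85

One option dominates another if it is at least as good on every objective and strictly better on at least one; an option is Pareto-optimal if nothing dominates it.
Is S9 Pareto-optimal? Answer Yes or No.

No

S3 vs S9: dock doors 20≥20, highway distance 19≤22, lease 331≤351 — S3 is at least as good on every objective and strictly better on at least one, so S3 dominates S9.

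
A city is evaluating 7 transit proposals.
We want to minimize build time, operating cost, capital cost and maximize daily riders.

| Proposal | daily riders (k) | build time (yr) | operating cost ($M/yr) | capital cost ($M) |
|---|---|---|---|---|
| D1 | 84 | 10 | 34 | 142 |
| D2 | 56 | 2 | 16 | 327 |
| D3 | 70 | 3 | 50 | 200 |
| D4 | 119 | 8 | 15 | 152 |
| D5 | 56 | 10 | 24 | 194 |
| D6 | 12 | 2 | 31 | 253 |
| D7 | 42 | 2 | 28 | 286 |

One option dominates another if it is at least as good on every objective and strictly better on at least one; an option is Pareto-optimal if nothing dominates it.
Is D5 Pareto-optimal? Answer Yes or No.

No

D4 vs D5: daily riders 119≥56, build time 8≤10, operating cost 15≤24, capital cost 152≤194 — D4 is at least as good on every objective and strictly better on at least one, so D4 dominates D5.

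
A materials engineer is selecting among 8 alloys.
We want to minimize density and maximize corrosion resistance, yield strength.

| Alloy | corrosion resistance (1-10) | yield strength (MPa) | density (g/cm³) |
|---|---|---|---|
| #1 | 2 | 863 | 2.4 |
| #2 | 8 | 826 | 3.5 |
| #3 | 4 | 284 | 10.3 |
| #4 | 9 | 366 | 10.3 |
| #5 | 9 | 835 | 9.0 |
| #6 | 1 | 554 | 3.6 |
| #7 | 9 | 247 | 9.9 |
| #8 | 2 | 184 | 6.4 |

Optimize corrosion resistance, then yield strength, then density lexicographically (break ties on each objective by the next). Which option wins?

#5

First maximize corrosion resistance: best is 9, kept {#4, #5, #7}.
Then maximize yield strength: best is 835, kept {#5}.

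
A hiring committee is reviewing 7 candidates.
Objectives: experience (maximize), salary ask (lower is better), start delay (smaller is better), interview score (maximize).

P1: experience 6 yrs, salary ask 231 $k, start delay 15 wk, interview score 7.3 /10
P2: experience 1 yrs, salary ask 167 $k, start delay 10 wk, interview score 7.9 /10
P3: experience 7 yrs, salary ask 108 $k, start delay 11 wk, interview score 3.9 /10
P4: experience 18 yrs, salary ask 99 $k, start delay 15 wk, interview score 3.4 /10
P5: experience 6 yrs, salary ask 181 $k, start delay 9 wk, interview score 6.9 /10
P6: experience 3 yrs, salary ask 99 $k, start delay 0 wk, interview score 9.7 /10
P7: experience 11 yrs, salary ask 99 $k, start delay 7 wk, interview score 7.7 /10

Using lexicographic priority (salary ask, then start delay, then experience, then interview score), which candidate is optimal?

P6

First minimize salary ask: best is 99, kept {P4, P6, P7}.
Then minimize start delay: best is 0, kept {P6}.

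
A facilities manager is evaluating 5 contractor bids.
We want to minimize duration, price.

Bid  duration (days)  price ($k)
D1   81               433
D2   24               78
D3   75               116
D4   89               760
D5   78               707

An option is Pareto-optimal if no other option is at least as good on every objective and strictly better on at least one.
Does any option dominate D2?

No

D1: worse on duration (81 vs 24).
D3: worse on duration (75 vs 24).
D4: worse on duration (89 vs 24).
D5: worse on duration (78 vs 24).
No option is at least as good as D2 on every objective and strictly better on one.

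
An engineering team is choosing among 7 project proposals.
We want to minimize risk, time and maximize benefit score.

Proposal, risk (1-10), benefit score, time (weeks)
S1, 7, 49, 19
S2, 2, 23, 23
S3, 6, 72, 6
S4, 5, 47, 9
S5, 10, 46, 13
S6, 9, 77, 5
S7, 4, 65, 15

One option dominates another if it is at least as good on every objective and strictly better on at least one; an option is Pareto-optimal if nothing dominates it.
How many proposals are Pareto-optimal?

5

S1: dominated by S3 (risk 6≤7, benefit score 72≥49, time 6≤19).
S2: not dominated (best risk).
S3: not dominated.
S4: not dominated.
S5: dominated by S3 (risk 6≤10, benefit score 72≥46, time 6≤13).
S6: not dominated (best benefit score).
S7: not dominated.
Pareto-optimal: S2, S3, S4, S6, S7 → 5.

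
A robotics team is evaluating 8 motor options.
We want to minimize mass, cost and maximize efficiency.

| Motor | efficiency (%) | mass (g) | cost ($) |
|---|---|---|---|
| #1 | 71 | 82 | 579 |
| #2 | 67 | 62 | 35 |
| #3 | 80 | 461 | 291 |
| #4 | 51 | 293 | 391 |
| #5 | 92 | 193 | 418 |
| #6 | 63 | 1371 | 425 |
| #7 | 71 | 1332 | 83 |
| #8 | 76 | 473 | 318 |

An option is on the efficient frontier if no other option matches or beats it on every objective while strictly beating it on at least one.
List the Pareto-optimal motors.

#1: not dominated.
#2: not dominated (best mass).
#3: not dominated.
#4: dominated by #2 (efficiency 67≥51, mass 62≤293, cost 35≤391).
#5: not dominated (best efficiency).
#6: dominated by #2 (efficiency 67≥63, mass 62≤1371, cost 35≤425).
#7: not dominated.
#8: dominated by #3 (efficiency 80≥76, mass 461≤473, cost 291≤318).

#1, #2, #3, #5, #7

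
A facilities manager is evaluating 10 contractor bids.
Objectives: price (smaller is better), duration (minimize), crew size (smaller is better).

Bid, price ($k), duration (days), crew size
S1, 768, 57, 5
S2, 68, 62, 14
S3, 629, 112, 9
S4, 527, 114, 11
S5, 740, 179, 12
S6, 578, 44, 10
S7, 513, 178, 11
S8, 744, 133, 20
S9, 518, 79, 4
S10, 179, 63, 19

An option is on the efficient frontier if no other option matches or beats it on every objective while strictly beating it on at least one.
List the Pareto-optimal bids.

S1, S2, S6, S7, S9

S1: not dominated.
S2: not dominated (best price).
S3: dominated by S9 (price 518≤629, duration 79≤112, crew size 4≤9).
S4: dominated by S9 (price 518≤527, duration 79≤114, crew size 4≤11).
S5: dominated by S3 (price 629≤740, duration 112≤179, crew size 9≤12).
S6: not dominated (best duration).
S7: not dominated.
S8: dominated by S2 (price 68≤744, duration 62≤133, crew size 14≤20).
S9: not dominated (best crew size).
S10: dominated by S2 (price 68≤179, duration 62≤63, crew size 14≤19).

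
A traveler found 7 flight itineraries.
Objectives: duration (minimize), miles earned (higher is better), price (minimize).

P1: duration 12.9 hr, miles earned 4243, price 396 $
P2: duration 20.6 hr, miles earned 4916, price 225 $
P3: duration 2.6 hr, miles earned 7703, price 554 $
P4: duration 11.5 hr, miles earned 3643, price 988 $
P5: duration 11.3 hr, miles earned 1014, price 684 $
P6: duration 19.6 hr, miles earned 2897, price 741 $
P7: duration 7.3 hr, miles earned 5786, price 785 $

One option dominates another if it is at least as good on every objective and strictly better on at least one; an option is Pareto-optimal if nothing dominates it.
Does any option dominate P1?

P2: worse on duration (20.6 vs 12.9).
P3: worse on price (554 vs 396).
P4: worse on miles earned (3643 vs 4243).
P5: worse on miles earned (1014 vs 4243).
P6: worse on duration (19.6 vs 12.9).
P7: worse on price (785 vs 396).
No option is at least as good as P1 on every objective and strictly better on one.

No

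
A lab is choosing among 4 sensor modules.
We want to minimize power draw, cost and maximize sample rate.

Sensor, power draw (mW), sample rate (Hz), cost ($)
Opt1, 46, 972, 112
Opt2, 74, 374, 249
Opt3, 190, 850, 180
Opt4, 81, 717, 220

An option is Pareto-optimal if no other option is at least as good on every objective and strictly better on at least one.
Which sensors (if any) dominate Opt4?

Opt1: power draw 46≤81, sample rate 972≥717, cost 112≤220 — dominates Opt4.
Others (Opt2, Opt3) are each worse than Opt4 on at least one objective.

Opt1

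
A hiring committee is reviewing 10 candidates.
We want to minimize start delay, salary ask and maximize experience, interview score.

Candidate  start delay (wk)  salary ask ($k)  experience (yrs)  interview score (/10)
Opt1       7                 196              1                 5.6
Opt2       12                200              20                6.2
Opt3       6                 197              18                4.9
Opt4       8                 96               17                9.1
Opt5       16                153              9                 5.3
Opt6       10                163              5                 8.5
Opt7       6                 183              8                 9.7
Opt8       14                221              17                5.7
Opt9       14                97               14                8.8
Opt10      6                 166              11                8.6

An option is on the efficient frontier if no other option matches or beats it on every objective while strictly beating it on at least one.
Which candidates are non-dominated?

Opt1: dominated by Opt7 (start delay 6≤7, salary ask 183≤196, experience 8≥1, interview score 9.7≥5.6).
Opt2: not dominated (best experience).
Opt3: not dominated.
Opt4: not dominated (best salary ask).
Opt5: dominated by Opt4 (start delay 8≤16, salary ask 96≤153, experience 17≥9, interview score 9.1≥5.3).
Opt6: dominated by Opt4 (start delay 8≤10, salary ask 96≤163, experience 17≥5, interview score 9.1≥8.5).
Opt7: not dominated (best interview score).
Opt8: dominated by Opt2 (start delay 12≤14, salary ask 200≤221, experience 20≥17, interview score 6.2≥5.7).
Opt9: dominated by Opt4 (start delay 8≤14, salary ask 96≤97, experience 17≥14, interview score 9.1≥8.8).
Opt10: not dominated.

Opt2, Opt3, Opt4, Opt7, Opt10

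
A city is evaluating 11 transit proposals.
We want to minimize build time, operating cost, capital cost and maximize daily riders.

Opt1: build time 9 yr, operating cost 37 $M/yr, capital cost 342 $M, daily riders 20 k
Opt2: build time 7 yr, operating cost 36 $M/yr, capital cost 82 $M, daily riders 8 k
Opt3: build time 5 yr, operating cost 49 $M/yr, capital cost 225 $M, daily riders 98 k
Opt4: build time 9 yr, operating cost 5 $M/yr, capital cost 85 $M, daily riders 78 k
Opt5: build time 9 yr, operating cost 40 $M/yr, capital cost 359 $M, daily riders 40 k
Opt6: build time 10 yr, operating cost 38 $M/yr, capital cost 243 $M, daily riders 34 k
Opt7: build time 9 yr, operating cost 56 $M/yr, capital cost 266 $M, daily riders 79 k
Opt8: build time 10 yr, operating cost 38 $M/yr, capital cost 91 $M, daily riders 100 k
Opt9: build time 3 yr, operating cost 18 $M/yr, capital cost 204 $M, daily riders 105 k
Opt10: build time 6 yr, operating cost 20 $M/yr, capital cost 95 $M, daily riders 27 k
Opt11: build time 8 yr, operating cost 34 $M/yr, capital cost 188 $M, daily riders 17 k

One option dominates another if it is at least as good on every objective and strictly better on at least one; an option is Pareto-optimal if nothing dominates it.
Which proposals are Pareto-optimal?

Opt1: dominated by Opt4 (build time 9≤9, operating cost 5≤37, capital cost 85≤342, daily riders 78≥20).
Opt2: not dominated (best capital cost).
Opt3: dominated by Opt9 (build time 3≤5, operating cost 18≤49, capital cost 204≤225, daily riders 105≥98).
Opt4: not dominated (best operating cost).
Opt5: dominated by Opt4 (build time 9≤9, operating cost 5≤40, capital cost 85≤359, daily riders 78≥40).
Opt6: dominated by Opt4 (build time 9≤10, operating cost 5≤38, capital cost 85≤243, daily riders 78≥34).
Opt7: dominated by Opt3 (build time 5≤9, operating cost 49≤56, capital cost 225≤266, daily riders 98≥79).
Opt8: not dominated.
Opt9: not dominated (best build time).
Opt10: not dominated.
Opt11: dominated by Opt10 (build time 6≤8, operating cost 20≤34, capital cost 95≤188, daily riders 27≥17).

Opt2, Opt4, Opt8, Opt9, Opt10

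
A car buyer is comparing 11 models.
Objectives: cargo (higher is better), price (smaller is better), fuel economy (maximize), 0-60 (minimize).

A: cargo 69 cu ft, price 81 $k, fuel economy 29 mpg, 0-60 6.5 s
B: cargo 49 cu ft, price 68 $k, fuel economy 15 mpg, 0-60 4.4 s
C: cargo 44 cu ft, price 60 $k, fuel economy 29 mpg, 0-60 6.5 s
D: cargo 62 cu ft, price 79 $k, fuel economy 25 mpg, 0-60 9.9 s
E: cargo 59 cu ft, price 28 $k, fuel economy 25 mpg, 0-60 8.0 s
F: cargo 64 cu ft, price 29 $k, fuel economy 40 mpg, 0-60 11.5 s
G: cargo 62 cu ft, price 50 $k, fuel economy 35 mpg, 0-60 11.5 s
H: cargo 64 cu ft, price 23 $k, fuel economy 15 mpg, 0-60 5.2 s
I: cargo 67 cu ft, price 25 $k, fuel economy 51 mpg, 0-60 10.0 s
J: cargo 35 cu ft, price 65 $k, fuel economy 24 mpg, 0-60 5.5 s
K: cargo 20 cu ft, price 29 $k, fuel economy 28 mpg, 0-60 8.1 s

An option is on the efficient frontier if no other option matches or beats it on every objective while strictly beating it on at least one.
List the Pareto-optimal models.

A: not dominated (best cargo).
B: not dominated (best 0-60).
C: not dominated.
D: not dominated.
E: not dominated.
F: dominated by I (cargo 67≥64, price 25≤29, fuel economy 51≥40, 0-60 10.0≤11.5).
G: dominated by F (cargo 64≥62, price 29≤50, fuel economy 40≥35, 0-60 11.5≤11.5).
H: not dominated (best price).
I: not dominated (best fuel economy).
J: not dominated.
K: not dominated.

A, B, C, D, E, H, I, J, K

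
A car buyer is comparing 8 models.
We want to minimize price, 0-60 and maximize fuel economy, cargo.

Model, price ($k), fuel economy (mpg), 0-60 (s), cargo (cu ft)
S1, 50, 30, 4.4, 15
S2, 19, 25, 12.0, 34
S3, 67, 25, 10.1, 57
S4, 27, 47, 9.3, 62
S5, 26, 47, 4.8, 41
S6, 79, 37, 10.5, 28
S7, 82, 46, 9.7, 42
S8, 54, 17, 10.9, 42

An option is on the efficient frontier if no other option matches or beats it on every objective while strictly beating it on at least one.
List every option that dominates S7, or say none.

S4

S4: price 27≤82, fuel economy 47≥46, 0-60 9.3≤9.7, cargo 62≥42 — dominates S7.
Others (S1, S2, S3, S5, S6, S8) are each worse than S7 on at least one objective.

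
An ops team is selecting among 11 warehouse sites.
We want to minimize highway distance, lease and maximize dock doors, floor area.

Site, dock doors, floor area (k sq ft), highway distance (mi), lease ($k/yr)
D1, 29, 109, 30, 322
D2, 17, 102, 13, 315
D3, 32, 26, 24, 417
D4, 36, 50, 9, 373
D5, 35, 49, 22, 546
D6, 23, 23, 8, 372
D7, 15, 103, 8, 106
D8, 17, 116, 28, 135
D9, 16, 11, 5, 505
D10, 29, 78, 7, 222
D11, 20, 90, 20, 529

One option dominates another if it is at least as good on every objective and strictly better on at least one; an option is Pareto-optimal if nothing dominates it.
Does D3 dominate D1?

D3 vs D1: D3 is worse on floor area (26 vs 109), so it does not dominate D1.

No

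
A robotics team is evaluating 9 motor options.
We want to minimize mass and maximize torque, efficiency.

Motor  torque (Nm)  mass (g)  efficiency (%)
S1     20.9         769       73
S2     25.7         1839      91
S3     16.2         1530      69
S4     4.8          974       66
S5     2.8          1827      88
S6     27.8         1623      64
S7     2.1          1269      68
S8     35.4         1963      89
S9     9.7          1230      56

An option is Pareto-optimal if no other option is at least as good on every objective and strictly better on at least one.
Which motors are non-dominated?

S1, S2, S5, S6, S8

S1: not dominated (best mass).
S2: not dominated (best efficiency).
S3: dominated by S1 (torque 20.9≥16.2, mass 769≤1530, efficiency 73≥69).
S4: dominated by S1 (torque 20.9≥4.8, mass 769≤974, efficiency 73≥66).
S5: not dominated.
S6: not dominated.
S7: dominated by S1 (torque 20.9≥2.1, mass 769≤1269, efficiency 73≥68).
S8: not dominated (best torque).
S9: dominated by S1 (torque 20.9≥9.7, mass 769≤1230, efficiency 73≥56).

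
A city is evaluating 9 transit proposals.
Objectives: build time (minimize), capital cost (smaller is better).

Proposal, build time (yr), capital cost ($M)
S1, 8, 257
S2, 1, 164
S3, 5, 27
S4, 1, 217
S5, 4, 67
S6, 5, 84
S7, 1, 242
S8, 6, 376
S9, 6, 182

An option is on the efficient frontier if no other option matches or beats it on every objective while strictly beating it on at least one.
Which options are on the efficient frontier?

S2, S3, S5

S1: dominated by S2 (build time 1≤8, capital cost 164≤257).
S2: not dominated.
S3: not dominated (best capital cost).
S4: dominated by S2 (build time 1≤1, capital cost 164≤217).
S5: not dominated.
S6: dominated by S3 (build time 5≤5, capital cost 27≤84).
S7: dominated by S2 (build time 1≤1, capital cost 164≤242).
S8: dominated by S2 (build time 1≤6, capital cost 164≤376).
S9: dominated by S2 (build time 1≤6, capital cost 164≤182).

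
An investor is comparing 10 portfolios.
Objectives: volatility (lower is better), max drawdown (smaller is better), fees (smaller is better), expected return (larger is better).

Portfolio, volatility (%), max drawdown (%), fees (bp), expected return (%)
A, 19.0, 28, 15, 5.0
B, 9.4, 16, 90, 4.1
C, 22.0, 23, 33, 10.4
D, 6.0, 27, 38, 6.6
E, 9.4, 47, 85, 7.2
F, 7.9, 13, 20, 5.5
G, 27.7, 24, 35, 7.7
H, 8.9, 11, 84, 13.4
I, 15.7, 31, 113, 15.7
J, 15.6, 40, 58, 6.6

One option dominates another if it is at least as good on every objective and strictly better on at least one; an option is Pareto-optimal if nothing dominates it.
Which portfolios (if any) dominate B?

F, H

F: volatility 7.9≤9.4, max drawdown 13≤16, fees 20≤90, expected return 5.5≥4.1 — dominates B.
H: volatility 8.9≤9.4, max drawdown 11≤16, fees 84≤90, expected return 13.4≥4.1 — dominates B.
Others (A, C, D, E, G, I, J) are each worse than B on at least one objective.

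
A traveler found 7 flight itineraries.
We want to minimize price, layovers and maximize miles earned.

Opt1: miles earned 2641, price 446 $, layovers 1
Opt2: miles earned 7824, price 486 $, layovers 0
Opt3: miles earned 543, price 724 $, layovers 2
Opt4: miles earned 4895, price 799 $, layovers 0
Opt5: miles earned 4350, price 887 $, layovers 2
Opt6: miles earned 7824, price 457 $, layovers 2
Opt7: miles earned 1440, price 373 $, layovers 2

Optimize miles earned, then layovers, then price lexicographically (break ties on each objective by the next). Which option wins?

First maximize miles earned: best is 7824, kept {Opt2, Opt6}.
Then minimize layovers: best is 0, kept {Opt2}.

Opt2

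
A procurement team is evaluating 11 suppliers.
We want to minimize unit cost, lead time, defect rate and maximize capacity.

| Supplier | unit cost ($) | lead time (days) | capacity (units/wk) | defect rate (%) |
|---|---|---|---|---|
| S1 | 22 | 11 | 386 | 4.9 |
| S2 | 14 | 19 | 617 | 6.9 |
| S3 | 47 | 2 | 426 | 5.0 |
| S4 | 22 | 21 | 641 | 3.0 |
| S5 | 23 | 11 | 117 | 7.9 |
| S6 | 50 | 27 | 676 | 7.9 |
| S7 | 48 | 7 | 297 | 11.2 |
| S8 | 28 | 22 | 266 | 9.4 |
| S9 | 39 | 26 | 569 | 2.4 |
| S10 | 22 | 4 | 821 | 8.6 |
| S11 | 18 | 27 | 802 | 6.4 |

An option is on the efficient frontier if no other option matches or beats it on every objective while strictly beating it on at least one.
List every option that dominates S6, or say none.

S11

S11: unit cost 18≤50, lead time 27≤27, capacity 802≥676, defect rate 6.4≤7.9 — dominates S6.
Others (S1, S2, S3, S4, S5, S7, S8, S9, S10) are each worse than S6 on at least one objective.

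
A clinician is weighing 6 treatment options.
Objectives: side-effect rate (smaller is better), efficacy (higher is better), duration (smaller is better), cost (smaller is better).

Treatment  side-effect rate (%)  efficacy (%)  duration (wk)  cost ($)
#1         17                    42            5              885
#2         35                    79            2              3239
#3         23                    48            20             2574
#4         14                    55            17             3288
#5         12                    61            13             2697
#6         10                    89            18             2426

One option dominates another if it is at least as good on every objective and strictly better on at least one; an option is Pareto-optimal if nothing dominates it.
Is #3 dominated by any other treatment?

Yes

#6 vs #3: side-effect rate 10≤23, efficacy 89≥48, duration 18≤20, cost 2426≤2574 — #6 is at least as good on every objective and strictly better on at least one, so #6 dominates #3.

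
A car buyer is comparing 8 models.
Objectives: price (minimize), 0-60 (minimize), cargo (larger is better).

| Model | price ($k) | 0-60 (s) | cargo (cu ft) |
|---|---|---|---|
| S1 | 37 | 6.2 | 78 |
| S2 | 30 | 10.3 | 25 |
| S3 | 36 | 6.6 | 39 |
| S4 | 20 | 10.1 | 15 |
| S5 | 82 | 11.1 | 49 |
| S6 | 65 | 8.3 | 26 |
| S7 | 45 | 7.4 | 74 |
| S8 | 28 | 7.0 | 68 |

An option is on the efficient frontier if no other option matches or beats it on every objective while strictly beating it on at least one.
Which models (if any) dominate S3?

S1: worse on price (37 vs 36).
S2: worse on 0-60 (10.3 vs 6.6).
S4: worse on 0-60 (10.1 vs 6.6).
S5: worse on price (82 vs 36).
S6: worse on price (65 vs 36).
S7: worse on price (45 vs 36).
S8: worse on 0-60 (7.0 vs 6.6).
No option dominates S3.

none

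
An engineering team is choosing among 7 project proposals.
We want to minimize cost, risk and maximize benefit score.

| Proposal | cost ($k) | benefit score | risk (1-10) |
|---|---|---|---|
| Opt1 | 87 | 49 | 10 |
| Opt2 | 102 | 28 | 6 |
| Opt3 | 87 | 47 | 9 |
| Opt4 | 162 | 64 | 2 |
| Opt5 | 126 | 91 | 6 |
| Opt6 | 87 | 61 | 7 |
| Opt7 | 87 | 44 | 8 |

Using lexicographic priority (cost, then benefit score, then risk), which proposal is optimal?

First minimize cost: best is 87, kept {Opt1, Opt3, Opt6, Opt7}.
Then maximize benefit score: best is 61, kept {Opt6}.

Opt6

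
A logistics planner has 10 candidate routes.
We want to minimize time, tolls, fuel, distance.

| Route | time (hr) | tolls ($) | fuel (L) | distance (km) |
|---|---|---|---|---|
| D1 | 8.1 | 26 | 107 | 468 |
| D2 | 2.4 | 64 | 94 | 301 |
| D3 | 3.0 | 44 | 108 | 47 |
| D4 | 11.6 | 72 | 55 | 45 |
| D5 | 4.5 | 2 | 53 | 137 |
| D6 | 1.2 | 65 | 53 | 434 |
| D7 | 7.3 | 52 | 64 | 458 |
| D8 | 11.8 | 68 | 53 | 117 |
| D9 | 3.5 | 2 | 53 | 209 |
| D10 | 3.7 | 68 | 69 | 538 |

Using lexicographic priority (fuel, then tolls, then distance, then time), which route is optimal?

D5

First minimize fuel: best is 53, kept {D5, D6, D8, D9}.
Then minimize tolls: best is 2, kept {D5, D9}.
Then minimize distance: best is 137, kept {D5}.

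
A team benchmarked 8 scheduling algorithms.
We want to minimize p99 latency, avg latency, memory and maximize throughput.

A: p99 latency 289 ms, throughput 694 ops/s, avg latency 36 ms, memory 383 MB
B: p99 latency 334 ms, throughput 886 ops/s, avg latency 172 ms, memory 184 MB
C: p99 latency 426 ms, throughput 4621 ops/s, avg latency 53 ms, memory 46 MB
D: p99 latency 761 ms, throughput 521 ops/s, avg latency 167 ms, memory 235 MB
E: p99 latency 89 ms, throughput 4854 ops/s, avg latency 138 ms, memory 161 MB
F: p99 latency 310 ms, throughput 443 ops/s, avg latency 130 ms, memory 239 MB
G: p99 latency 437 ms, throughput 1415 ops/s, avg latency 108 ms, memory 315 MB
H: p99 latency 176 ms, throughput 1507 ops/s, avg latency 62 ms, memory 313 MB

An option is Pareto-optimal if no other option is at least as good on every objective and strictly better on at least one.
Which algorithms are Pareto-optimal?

A: not dominated (best avg latency).
B: dominated by E (p99 latency 89≤334, throughput 4854≥886, avg latency 138≤172, memory 161≤184).
C: not dominated (best memory).
D: dominated by C (p99 latency 426≤761, throughput 4621≥521, avg latency 53≤167, memory 46≤235).
E: not dominated (best p99 latency).
F: not dominated.
G: dominated by C (p99 latency 426≤437, throughput 4621≥1415, avg latency 53≤108, memory 46≤315).
H: not dominated.

A, C, E, F, H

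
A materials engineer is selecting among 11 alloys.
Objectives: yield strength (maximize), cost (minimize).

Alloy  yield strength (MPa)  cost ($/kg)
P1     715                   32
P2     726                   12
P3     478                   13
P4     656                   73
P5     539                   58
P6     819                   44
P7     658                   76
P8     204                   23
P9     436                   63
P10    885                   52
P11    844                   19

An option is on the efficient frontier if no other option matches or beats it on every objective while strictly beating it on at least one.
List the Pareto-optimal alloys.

P2, P10, P11

P1: dominated by P2 (yield strength 726≥715, cost 12≤32).
P2: not dominated (best cost).
P3: dominated by P2 (yield strength 726≥478, cost 12≤13).
P4: dominated by P1 (yield strength 715≥656, cost 32≤73).
P5: dominated by P1 (yield strength 715≥539, cost 32≤58).
P6: dominated by P11 (yield strength 844≥819, cost 19≤44).
P7: dominated by P1 (yield strength 715≥658, cost 32≤76).
P8: dominated by P2 (yield strength 726≥204, cost 12≤23).
P9: dominated by P1 (yield strength 715≥436, cost 32≤63).
P10: not dominated (best yield strength).
P11: not dominated.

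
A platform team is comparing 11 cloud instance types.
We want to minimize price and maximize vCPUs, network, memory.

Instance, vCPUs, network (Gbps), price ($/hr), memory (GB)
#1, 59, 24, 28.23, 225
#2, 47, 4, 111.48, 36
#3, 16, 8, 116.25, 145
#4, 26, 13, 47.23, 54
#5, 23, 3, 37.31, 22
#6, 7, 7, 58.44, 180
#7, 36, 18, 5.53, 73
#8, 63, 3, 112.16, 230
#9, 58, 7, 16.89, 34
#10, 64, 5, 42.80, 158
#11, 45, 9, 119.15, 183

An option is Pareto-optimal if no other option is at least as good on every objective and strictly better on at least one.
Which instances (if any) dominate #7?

#1: worse on price (28.23 vs 5.53).
#2: worse on network (4 vs 18).
#3: worse on vCPUs (16 vs 36).
#4: worse on vCPUs (26 vs 36).
#5: worse on vCPUs (23 vs 36).
#6: worse on vCPUs (7 vs 36).
#8: worse on network (3 vs 18).
#9: worse on network (7 vs 18).
#10: worse on network (5 vs 18).
#11: worse on network (9 vs 18).
No option dominates #7.

none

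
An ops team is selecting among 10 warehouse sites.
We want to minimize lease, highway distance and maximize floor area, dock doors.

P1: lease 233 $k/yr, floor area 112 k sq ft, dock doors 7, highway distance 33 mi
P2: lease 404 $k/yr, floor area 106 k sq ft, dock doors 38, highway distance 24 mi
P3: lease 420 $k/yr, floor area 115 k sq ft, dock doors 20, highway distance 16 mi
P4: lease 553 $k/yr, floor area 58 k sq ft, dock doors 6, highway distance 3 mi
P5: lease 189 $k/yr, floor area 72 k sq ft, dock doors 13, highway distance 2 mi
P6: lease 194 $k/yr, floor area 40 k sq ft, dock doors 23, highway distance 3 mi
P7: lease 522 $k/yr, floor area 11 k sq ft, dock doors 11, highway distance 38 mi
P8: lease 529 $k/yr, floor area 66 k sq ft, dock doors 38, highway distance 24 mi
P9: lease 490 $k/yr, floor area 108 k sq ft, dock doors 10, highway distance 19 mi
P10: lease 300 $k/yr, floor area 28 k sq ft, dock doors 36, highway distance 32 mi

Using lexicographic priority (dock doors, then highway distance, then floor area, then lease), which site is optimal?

First maximize dock doors: best is 38, kept {P2, P8}.
Then minimize highway distance: best is 24, kept {P2, P8}.
Then maximize floor area: best is 106, kept {P2}.

P2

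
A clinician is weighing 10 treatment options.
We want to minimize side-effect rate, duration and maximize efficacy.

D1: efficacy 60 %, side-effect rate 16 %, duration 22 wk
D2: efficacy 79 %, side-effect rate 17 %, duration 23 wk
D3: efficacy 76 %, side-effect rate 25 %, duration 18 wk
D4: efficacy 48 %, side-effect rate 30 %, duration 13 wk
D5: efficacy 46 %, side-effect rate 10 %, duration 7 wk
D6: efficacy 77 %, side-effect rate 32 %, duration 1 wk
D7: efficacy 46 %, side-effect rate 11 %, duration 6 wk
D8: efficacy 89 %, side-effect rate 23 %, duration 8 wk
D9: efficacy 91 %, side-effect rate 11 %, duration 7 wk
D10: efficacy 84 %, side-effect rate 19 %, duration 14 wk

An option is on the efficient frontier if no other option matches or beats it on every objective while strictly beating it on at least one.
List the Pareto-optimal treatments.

D1: dominated by D9 (efficacy 91≥60, side-effect rate 11≤16, duration 7≤22).
D2: dominated by D9 (efficacy 91≥79, side-effect rate 11≤17, duration 7≤23).
D3: dominated by D8 (efficacy 89≥76, side-effect rate 23≤25, duration 8≤18).
D4: dominated by D8 (efficacy 89≥48, side-effect rate 23≤30, duration 8≤13).
D5: not dominated (best side-effect rate).
D6: not dominated (best duration).
D7: not dominated.
D8: dominated by D9 (efficacy 91≥89, side-effect rate 11≤23, duration 7≤8).
D9: not dominated (best efficacy).
D10: dominated by D9 (efficacy 91≥84, side-effect rate 11≤19, duration 7≤14).

D5, D6, D7, D9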